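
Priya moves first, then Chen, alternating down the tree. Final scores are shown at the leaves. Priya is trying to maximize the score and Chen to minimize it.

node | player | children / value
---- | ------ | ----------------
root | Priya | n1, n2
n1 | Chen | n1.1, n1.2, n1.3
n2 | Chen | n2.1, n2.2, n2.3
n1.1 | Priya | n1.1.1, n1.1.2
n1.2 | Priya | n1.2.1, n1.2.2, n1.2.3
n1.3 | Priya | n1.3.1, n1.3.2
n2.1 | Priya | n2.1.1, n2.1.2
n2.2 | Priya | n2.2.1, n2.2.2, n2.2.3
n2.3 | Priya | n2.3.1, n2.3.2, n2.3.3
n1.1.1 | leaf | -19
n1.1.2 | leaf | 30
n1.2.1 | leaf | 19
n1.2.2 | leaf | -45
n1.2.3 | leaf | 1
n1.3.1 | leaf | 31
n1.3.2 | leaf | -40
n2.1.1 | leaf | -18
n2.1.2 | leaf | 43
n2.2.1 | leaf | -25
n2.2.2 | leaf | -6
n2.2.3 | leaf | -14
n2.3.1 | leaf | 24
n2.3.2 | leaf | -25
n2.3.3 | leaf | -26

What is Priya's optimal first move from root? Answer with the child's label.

n1.1 (Priya): max(-19, 30) = 30
n1.2 (Priya): max(19, -45, 1) = 19
n1.3 (Priya): max(31, -40) = 31
n1 (Chen): min(30, 19, 31) = 19
n2.1 (Priya): max(-18, 43) = 43
n2.2 (Priya): max(-25, -6, -14) = -6
n2.3 (Priya): max(24, -25, -26) = 24
n2 (Chen): min(43, -6, 24) = -6
root (Priya): max(19, -6) = 19
Priya at root wants the highest of {n1=19, n2=-6}, so chooses n1.

n1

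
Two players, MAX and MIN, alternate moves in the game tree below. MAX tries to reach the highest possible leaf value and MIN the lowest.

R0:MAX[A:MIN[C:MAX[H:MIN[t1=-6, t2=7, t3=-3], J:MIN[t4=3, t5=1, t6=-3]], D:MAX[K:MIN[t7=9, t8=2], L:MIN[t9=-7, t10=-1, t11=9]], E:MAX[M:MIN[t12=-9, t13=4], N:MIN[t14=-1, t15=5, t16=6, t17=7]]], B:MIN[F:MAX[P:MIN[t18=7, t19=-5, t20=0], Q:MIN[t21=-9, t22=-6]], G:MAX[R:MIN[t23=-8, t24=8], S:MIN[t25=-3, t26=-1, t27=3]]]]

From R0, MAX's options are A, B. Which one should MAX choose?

A

H (MIN): min(-6, 7, -3) = -6
J (MIN): min(3, 1, -3) = -3
C (MAX): max(-6, -3) = -3
K (MIN): min(9, 2) = 2
L (MIN): min(-7, -1, 9) = -7
D (MAX): max(2, -7) = 2
M (MIN): min(-9, 4) = -9
N (MIN): min(-1, 5, 6, 7) = -1
E (MAX): max(-9, -1) = -1
A (MIN): min(-3, 2, -1) = -3
P (MIN): min(7, -5, 0) = -5
Q (MIN): min(-9, -6) = -9
F (MAX): max(-5, -9) = -5
R (MIN): min(-8, 8) = -8
S (MIN): min(-3, -1, 3) = -3
G (MAX): max(-8, -3) = -3
B (MIN): min(-5, -3) = -5
R0 (MAX): max(-3, -5) = -3
MAX at R0 wants the highest of {A=-3, B=-5}, so chooses A.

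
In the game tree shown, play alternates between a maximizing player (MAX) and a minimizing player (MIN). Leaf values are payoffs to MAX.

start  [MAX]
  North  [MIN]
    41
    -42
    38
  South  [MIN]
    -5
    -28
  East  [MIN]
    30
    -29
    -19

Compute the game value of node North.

-42

North (MIN): min(41, -42, 38) = -42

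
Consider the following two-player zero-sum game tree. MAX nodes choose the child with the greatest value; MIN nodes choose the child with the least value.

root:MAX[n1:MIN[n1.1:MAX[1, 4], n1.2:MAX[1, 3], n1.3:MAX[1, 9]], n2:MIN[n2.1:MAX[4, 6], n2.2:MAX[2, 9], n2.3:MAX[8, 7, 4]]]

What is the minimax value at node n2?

6

n2.1 (MAX): max(4, 6) = 6
n2.2 (MAX): max(2, 9) = 9
n2.3 (MAX): max(8, 7, 4) = 8
n2 (MIN): min(6, 9, 8) = 6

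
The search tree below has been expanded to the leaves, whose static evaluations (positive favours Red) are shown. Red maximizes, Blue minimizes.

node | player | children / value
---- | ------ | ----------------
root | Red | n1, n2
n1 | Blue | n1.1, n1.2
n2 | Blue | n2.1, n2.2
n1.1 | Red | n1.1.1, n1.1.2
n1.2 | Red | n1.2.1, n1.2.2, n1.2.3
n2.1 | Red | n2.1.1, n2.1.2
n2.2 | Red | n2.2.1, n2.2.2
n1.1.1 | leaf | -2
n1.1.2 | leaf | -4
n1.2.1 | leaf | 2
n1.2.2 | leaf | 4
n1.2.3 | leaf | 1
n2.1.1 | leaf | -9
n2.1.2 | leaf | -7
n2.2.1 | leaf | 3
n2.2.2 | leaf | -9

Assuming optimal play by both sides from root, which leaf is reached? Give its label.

n1.1 (Red): max(-2, -4) = -2
n1.2 (Red): max(2, 4, 1) = 4
n1 (Blue): min(-2, 4) = -2
n2.1 (Red): max(-9, -7) = -7
n2.2 (Red): max(3, -9) = 3
n2 (Blue): min(-7, 3) = -7
root (Red): max(-2, -7) = -2
At root, Red picks n1 (highest: -2).
At n1, Blue picks n1.1 (lowest: -2).
At n1.1, Red picks n1.1.1 (highest: -2).
Terminal value -2.

n1.1.1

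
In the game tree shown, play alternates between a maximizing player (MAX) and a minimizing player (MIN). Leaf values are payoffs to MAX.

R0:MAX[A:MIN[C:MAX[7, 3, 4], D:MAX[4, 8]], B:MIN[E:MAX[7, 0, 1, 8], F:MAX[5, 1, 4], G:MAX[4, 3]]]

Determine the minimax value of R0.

7

C (MAX): max(7, 3, 4) = 7
D (MAX): max(4, 8) = 8
A (MIN): min(7, 8) = 7
E (MAX): max(7, 0, 1, 8) = 8
F (MAX): max(5, 1, 4) = 5
G (MAX): max(4, 3) = 4
B (MIN): min(8, 5, 4) = 4
R0 (MAX): max(7, 4) = 7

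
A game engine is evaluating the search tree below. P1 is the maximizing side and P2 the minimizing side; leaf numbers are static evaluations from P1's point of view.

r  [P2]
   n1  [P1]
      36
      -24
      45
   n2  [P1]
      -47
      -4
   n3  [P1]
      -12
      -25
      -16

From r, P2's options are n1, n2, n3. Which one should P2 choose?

n1 (P1): max(36, -24, 45) = 45
n2 (P1): max(-47, -4) = -4
n3 (P1): max(-12, -25, -16) = -12
r (P2): min(45, -4, -12) = -12
P2 at r wants the lowest of {n1=45, n2=-4, n3=-12}, so chooses n3.

n3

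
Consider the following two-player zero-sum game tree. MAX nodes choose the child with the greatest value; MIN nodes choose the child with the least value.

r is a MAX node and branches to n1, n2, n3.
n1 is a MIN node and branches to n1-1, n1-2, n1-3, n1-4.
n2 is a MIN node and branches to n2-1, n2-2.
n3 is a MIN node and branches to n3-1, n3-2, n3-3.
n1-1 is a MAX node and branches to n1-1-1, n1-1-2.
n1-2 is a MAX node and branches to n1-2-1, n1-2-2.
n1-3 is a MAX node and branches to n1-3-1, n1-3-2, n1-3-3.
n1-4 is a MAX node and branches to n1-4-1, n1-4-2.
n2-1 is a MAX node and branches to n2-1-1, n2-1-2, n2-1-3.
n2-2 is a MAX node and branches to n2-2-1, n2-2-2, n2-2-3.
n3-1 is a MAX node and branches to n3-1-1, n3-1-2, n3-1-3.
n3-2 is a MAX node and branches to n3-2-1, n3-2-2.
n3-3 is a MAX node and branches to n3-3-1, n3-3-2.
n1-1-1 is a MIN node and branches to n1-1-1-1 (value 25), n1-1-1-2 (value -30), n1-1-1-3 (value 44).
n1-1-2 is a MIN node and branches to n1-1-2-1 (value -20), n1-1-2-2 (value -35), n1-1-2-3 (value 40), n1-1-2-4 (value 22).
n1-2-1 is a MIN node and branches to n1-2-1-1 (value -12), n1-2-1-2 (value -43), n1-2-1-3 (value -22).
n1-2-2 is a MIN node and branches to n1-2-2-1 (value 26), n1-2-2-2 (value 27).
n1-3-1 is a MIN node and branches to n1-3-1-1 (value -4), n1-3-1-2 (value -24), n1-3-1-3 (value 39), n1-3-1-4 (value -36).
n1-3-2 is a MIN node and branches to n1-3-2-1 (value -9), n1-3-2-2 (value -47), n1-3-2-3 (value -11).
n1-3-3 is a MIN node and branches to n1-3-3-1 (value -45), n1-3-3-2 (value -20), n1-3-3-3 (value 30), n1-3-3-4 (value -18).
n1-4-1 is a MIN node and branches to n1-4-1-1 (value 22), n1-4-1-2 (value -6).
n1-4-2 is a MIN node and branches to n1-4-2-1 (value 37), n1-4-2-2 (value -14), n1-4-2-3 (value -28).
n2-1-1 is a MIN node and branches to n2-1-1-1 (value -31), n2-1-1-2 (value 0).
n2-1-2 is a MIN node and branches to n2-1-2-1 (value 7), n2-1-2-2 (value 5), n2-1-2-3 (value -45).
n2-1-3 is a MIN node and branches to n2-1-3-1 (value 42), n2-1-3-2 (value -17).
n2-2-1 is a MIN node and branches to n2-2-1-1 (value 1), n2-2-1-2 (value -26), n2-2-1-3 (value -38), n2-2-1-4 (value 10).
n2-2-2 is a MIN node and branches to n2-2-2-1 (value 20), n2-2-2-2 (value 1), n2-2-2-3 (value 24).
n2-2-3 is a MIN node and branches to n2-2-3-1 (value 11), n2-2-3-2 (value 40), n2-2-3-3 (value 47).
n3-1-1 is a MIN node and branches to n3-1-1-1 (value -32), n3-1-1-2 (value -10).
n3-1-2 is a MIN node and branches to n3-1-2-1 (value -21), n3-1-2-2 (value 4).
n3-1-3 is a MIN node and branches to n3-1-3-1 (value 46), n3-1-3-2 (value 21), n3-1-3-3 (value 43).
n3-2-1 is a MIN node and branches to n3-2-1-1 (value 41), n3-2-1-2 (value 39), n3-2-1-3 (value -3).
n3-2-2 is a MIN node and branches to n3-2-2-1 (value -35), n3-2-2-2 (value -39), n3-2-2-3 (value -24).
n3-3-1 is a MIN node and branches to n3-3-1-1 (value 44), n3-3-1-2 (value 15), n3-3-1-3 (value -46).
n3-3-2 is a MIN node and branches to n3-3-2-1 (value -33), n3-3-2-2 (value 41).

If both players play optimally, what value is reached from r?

n1-1-1 (MIN): min(25, -30, 44) = -30
n1-1-2 (MIN): min(-20, -35, 40, 22) = -35
n1-1 (MAX): max(-30, -35) = -30
n1-2-1 (MIN): min(-12, -43, -22) = -43
n1-2-2 (MIN): min(26, 27) = 26
n1-2 (MAX): max(-43, 26) = 26
n1-3-1 (MIN): min(-4, -24, 39, -36) = -36
n1-3-2 (MIN): min(-9, -47, -11) = -47
n1-3-3 (MIN): min(-45, -20, 30, -18) = -45
n1-3 (MAX): max(-36, -47, -45) = -36
n1-4-1 (MIN): min(22, -6) = -6
n1-4-2 (MIN): min(37, -14, -28) = -28
n1-4 (MAX): max(-6, -28) = -6
n1 (MIN): min(-30, 26, -36, -6) = -36
n2-1-1 (MIN): min(-31, 0) = -31
n2-1-2 (MIN): min(7, 5, -45) = -45
n2-1-3 (MIN): min(42, -17) = -17
n2-1 (MAX): max(-31, -45, -17) = -17
n2-2-1 (MIN): min(1, -26, -38, 10) = -38
n2-2-2 (MIN): min(20, 1, 24) = 1
n2-2-3 (MIN): min(11, 40, 47) = 11
n2-2 (MAX): max(-38, 1, 11) = 11
n2 (MIN): min(-17, 11) = -17
n3-1-1 (MIN): min(-32, -10) = -32
n3-1-2 (MIN): min(-21, 4) = -21
n3-1-3 (MIN): min(46, 21, 43) = 21
n3-1 (MAX): max(-32, -21, 21) = 21
n3-2-1 (MIN): min(41, 39, -3) = -3
n3-2-2 (MIN): min(-35, -39, -24) = -39
n3-2 (MAX): max(-3, -39) = -3
n3-3-1 (MIN): min(44, 15, -46) = -46
n3-3-2 (MIN): min(-33, 41) = -33
n3-3 (MAX): max(-46, -33) = -33
n3 (MIN): min(21, -3, -33) = -33
r (MAX): max(-36, -17, -33) = -17

-17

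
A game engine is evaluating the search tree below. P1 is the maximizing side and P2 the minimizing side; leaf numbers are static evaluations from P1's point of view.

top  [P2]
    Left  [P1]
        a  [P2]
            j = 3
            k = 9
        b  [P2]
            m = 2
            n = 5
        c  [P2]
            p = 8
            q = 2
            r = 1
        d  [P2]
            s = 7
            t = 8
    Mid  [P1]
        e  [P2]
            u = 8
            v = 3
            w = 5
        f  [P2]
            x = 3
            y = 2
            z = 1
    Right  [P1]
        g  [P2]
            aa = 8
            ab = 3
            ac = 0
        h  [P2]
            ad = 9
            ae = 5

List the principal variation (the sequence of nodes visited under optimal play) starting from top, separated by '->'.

top -> Mid -> e -> v

a (P2): min(3, 9) = 3
b (P2): min(2, 5) = 2
c (P2): min(8, 2, 1) = 1
d (P2): min(7, 8) = 7
Left (P1): max(3, 2, 1, 7) = 7
e (P2): min(8, 3, 5) = 3
f (P2): min(3, 2, 1) = 1
Mid (P1): max(3, 1) = 3
g (P2): min(8, 3, 0) = 0
h (P2): min(9, 5) = 5
Right (P1): max(0, 5) = 5
top (P2): min(7, 3, 5) = 3
At top, P2 picks Mid (lowest: 3).
At Mid, P1 picks e (highest: 3).
At e, P2 picks v (lowest: 3).
Terminal value 3.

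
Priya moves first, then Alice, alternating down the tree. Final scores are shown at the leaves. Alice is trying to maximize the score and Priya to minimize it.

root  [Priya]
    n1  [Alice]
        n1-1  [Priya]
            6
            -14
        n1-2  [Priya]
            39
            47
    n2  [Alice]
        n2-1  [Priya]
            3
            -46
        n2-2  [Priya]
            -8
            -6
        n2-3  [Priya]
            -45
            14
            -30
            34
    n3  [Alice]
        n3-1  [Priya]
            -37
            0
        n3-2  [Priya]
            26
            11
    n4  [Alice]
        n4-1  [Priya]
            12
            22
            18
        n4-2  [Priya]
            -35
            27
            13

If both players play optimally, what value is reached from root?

-8

n1-1 (Priya): min(6, -14) = -14
n1-2 (Priya): min(39, 47) = 39
n1 (Alice): max(-14, 39) = 39
n2-1 (Priya): min(3, -46) = -46
n2-2 (Priya): min(-8, -6) = -8
n2-3 (Priya): min(-45, 14, -30, 34) = -45
n2 (Alice): max(-46, -8, -45) = -8
n3-1 (Priya): min(-37, 0) = -37
n3-2 (Priya): min(26, 11) = 11
n3 (Alice): max(-37, 11) = 11
n4-1 (Priya): min(12, 22, 18) = 12
n4-2 (Priya): min(-35, 27, 13) = -35
n4 (Alice): max(12, -35) = 12
root (Priya): min(39, -8, 11, 12) = -8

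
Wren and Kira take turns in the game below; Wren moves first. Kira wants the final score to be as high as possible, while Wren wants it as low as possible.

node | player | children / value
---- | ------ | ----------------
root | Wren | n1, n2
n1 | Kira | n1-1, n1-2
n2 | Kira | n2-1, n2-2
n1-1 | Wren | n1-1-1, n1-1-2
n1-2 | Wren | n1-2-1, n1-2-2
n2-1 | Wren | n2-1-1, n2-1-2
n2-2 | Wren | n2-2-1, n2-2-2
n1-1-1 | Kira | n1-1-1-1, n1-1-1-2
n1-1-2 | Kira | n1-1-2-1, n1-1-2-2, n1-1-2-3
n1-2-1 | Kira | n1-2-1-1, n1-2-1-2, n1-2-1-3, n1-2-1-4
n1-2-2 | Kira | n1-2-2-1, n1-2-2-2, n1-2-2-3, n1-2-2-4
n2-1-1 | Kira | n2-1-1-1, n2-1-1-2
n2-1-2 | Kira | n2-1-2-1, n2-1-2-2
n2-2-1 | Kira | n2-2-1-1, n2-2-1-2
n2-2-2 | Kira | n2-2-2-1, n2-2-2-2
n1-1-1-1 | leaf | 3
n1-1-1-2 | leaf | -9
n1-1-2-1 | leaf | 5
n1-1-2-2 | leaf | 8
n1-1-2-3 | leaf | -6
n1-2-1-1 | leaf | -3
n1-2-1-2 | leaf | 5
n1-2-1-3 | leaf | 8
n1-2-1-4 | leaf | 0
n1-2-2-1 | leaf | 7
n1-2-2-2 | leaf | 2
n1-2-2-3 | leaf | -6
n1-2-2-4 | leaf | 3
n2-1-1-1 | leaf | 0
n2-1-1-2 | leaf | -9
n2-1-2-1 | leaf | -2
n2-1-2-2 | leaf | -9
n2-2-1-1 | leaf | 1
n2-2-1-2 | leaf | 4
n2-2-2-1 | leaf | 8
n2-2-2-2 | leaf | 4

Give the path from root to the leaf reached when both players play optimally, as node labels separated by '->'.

root -> n2 -> n2-2 -> n2-2-1 -> n2-2-1-2

n1-1-1 (Kira): max(3, -9) = 3
n1-1-2 (Kira): max(5, 8, -6) = 8
n1-1 (Wren): min(3, 8) = 3
n1-2-1 (Kira): max(-3, 5, 8, 0) = 8
n1-2-2 (Kira): max(7, 2, -6, 3) = 7
n1-2 (Wren): min(8, 7) = 7
n1 (Kira): max(3, 7) = 7
n2-1-1 (Kira): max(0, -9) = 0
n2-1-2 (Kira): max(-2, -9) = -2
n2-1 (Wren): min(0, -2) = -2
n2-2-1 (Kira): max(1, 4) = 4
n2-2-2 (Kira): max(8, 4) = 8
n2-2 (Wren): min(4, 8) = 4
n2 (Kira): max(-2, 4) = 4
root (Wren): min(7, 4) = 4
At root, Wren picks n2 (lowest: 4).
At n2, Kira picks n2-2 (highest: 4).
At n2-2, Wren picks n2-2-1 (lowest: 4).
At n2-2-1, Kira picks n2-2-1-2 (highest: 4).
Terminal value 4.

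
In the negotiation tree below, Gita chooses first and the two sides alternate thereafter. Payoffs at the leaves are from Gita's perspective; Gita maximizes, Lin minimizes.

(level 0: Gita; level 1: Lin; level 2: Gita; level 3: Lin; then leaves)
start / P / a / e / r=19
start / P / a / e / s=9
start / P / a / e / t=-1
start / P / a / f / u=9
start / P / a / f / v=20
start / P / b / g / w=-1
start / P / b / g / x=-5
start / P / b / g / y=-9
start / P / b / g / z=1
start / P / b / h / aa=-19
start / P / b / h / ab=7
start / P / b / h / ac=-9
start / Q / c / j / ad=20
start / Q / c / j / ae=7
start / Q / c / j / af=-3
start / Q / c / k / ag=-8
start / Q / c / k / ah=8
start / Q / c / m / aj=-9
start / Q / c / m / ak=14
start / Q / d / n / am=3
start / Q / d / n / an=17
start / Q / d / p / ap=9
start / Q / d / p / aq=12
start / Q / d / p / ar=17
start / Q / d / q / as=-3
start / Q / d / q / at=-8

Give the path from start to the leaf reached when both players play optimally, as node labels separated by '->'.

e (Lin): min(19, 9, -1) = -1
f (Lin): min(9, 20) = 9
a (Gita): max(-1, 9) = 9
g (Lin): min(-1, -5, -9, 1) = -9
h (Lin): min(-19, 7, -9) = -19
b (Gita): max(-9, -19) = -9
P (Lin): min(9, -9) = -9
j (Lin): min(20, 7, -3) = -3
k (Lin): min(-8, 8) = -8
m (Lin): min(-9, 14) = -9
c (Gita): max(-3, -8, -9) = -3
n (Lin): min(3, 17) = 3
p (Lin): min(9, 12, 17) = 9
q (Lin): min(-3, -8) = -8
d (Gita): max(3, 9, -8) = 9
Q (Lin): min(-3, 9) = -3
start (Gita): max(-9, -3) = -3
At start, Gita picks Q (highest: -3).
At Q, Lin picks c (lowest: -3).
At c, Gita picks j (highest: -3).
At j, Lin picks af (lowest: -3).
Terminal value -3.

start -> Q -> c -> j -> af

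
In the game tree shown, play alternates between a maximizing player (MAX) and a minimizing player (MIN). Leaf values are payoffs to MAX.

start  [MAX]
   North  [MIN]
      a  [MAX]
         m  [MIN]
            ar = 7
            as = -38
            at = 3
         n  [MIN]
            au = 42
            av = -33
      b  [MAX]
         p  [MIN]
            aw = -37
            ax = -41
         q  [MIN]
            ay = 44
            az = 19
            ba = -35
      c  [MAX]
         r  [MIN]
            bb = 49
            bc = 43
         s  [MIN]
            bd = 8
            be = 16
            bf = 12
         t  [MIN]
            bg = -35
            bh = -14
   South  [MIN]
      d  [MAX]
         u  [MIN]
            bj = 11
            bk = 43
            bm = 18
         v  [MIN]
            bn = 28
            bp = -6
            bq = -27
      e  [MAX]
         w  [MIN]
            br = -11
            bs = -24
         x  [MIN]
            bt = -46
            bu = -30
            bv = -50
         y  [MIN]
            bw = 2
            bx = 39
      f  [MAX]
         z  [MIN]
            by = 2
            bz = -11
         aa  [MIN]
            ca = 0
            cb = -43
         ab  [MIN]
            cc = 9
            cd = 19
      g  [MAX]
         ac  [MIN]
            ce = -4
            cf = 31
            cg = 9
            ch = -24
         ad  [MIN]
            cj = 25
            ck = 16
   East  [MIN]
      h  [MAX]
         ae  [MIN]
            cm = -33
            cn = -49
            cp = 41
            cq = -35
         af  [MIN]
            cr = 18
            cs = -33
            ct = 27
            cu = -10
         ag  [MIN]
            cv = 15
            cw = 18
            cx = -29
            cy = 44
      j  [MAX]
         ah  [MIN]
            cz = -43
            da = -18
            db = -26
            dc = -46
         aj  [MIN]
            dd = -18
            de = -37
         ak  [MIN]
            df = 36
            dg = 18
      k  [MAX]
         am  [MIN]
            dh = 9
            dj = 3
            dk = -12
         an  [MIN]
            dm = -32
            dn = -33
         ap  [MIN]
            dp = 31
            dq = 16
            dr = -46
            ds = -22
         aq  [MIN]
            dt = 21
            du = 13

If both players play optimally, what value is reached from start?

2

m (MIN): min(7, -38, 3) = -38
n (MIN): min(42, -33) = -33
a (MAX): max(-38, -33) = -33
p (MIN): min(-37, -41) = -41
q (MIN): min(44, 19, -35) = -35
b (MAX): max(-41, -35) = -35
r (MIN): min(49, 43) = 43
s (MIN): min(8, 16, 12) = 8
t (MIN): min(-35, -14) = -35
c (MAX): max(43, 8, -35) = 43
North (MIN): min(-33, -35, 43) = -35
u (MIN): min(11, 43, 18) = 11
v (MIN): min(28, -6, -27) = -27
d (MAX): max(11, -27) = 11
w (MIN): min(-11, -24) = -24
x (MIN): min(-46, -30, -50) = -50
y (MIN): min(2, 39) = 2
e (MAX): max(-24, -50, 2) = 2
z (MIN): min(2, -11) = -11
aa (MIN): min(0, -43) = -43
ab (MIN): min(9, 19) = 9
f (MAX): max(-11, -43, 9) = 9
ac (MIN): min(-4, 31, 9, -24) = -24
ad (MIN): min(25, 16) = 16
g (MAX): max(-24, 16) = 16
South (MIN): min(11, 2, 9, 16) = 2
ae (MIN): min(-33, -49, 41, -35) = -49
af (MIN): min(18, -33, 27, -10) = -33
ag (MIN): min(15, 18, -29, 44) = -29
h (MAX): max(-49, -33, -29) = -29
ah (MIN): min(-43, -18, -26, -46) = -46
aj (MIN): min(-18, -37) = -37
ak (MIN): min(36, 18) = 18
j (MAX): max(-46, -37, 18) = 18
am (MIN): min(9, 3, -12) = -12
an (MIN): min(-32, -33) = -33
ap (MIN): min(31, 16, -46, -22) = -46
aq (MIN): min(21, 13) = 13
k (MAX): max(-12, -33, -46, 13) = 13
East (MIN): min(-29, 18, 13) = -29
start (MAX): max(-35, 2, -29) = 2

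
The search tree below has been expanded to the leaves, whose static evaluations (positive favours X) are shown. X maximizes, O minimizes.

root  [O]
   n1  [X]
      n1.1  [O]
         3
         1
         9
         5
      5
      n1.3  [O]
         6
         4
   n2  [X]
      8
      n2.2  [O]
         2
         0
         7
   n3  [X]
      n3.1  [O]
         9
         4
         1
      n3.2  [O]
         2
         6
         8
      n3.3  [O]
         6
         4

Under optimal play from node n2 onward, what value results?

8

n2.2 (O): min(2, 0, 7) = 0
n2 (X): max(8, 0) = 8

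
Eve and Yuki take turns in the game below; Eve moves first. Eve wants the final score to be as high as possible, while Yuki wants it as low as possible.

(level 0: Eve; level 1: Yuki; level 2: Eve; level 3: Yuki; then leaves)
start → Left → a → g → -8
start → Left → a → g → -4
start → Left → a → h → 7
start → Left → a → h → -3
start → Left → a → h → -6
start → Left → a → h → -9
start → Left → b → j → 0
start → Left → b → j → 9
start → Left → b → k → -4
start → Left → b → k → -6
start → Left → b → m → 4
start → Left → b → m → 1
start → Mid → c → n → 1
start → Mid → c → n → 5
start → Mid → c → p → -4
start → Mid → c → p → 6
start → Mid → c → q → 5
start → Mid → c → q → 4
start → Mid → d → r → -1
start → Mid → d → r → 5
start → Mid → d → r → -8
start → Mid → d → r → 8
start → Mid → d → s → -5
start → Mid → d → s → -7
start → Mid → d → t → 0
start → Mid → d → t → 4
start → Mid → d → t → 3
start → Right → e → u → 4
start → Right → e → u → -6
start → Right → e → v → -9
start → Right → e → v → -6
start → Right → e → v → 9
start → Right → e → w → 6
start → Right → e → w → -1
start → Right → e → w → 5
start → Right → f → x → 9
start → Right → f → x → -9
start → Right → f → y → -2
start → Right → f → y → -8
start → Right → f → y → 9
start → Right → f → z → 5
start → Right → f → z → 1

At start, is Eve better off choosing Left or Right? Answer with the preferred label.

g (Yuki): min(-8, -4) = -8
h (Yuki): min(7, -3, -6, -9) = -9
a (Eve): max(-8, -9) = -8
j (Yuki): min(0, 9) = 0
k (Yuki): min(-4, -6) = -6
m (Yuki): min(4, 1) = 1
b (Eve): max(0, -6, 1) = 1
Left (Yuki): min(-8, 1) = -8
u (Yuki): min(4, -6) = -6
v (Yuki): min(-9, -6, 9) = -9
w (Yuki): min(6, -1, 5) = -1
e (Eve): max(-6, -9, -1) = -1
x (Yuki): min(9, -9) = -9
y (Yuki): min(-2, -8, 9) = -8
z (Yuki): min(5, 1) = 1
f (Eve): max(-9, -8, 1) = 1
Right (Yuki): min(-1, 1) = -1
Eve prefers the higher value; Left=-8, Right=-1. Right is better since -1 > -8.

Right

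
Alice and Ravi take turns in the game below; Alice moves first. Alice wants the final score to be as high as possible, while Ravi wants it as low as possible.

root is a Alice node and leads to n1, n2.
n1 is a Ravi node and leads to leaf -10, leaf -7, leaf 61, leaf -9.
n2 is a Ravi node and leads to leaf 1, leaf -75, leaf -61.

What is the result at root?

n1 (Ravi): min(-10, -7, 61, -9) = -10
n2 (Ravi): min(1, -75, -61) = -75
root (Alice): max(-10, -75) = -10

-10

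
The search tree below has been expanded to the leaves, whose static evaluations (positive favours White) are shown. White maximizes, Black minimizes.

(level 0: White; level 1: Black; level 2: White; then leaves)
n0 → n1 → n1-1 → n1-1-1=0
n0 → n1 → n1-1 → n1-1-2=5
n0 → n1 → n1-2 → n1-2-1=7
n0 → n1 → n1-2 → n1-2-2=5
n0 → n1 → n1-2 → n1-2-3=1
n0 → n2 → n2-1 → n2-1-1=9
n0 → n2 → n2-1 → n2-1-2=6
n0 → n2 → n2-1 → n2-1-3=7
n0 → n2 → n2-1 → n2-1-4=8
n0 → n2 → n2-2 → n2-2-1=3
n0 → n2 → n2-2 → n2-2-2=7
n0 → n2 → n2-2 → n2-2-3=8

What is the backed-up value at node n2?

n2-1 (White): max(9, 6, 7, 8) = 9
n2-2 (White): max(3, 7, 8) = 8
n2 (Black): min(9, 8) = 8

8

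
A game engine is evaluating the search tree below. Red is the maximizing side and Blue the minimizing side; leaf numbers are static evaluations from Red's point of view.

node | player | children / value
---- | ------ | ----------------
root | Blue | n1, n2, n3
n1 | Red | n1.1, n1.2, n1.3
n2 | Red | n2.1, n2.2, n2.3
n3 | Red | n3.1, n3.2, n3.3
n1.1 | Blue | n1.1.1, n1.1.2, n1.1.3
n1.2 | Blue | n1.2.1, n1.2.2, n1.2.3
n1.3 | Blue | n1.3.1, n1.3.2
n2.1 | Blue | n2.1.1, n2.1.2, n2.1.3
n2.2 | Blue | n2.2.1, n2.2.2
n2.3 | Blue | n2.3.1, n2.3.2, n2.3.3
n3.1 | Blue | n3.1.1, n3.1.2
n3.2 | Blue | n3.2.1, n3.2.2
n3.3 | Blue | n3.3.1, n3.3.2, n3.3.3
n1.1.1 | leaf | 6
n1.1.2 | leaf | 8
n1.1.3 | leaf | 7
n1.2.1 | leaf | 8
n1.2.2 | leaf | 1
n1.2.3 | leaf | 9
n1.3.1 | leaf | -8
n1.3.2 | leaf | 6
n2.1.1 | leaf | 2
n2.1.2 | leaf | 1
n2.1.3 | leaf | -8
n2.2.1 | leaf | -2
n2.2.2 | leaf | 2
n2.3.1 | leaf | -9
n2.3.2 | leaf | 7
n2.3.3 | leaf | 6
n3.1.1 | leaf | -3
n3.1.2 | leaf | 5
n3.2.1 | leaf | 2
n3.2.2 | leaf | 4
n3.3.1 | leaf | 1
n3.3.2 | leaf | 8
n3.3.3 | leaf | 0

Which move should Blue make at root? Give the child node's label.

n2

n1.1 (Blue): min(6, 8, 7) = 6
n1.2 (Blue): min(8, 1, 9) = 1
n1.3 (Blue): min(-8, 6) = -8
n1 (Red): max(6, 1, -8) = 6
n2.1 (Blue): min(2, 1, -8) = -8
n2.2 (Blue): min(-2, 2) = -2
n2.3 (Blue): min(-9, 7, 6) = -9
n2 (Red): max(-8, -2, -9) = -2
n3.1 (Blue): min(-3, 5) = -3
n3.2 (Blue): min(2, 4) = 2
n3.3 (Blue): min(1, 8, 0) = 0
n3 (Red): max(-3, 2, 0) = 2
root (Blue): min(6, -2, 2) = -2
Blue at root wants the lowest of {n1=6, n2=-2, n3=2}, so chooses n2.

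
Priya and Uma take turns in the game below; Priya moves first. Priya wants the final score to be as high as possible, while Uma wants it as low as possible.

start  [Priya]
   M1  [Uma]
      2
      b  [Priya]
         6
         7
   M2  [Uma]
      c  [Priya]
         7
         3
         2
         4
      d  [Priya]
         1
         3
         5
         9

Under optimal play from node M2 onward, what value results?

c (Priya): max(7, 3, 2, 4) = 7
d (Priya): max(1, 3, 5, 9) = 9
M2 (Uma): min(7, 9) = 7

7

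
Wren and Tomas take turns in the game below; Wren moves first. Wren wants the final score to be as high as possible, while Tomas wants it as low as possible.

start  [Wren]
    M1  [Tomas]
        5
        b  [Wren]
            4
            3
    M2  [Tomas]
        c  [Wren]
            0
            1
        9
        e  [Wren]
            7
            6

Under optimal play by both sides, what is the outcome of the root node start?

b (Wren): max(4, 3) = 4
M1 (Tomas): min(5, 4) = 4
c (Wren): max(0, 1) = 1
e (Wren): max(7, 6) = 7
M2 (Tomas): min(1, 9, 7) = 1
start (Wren): max(4, 1) = 4

4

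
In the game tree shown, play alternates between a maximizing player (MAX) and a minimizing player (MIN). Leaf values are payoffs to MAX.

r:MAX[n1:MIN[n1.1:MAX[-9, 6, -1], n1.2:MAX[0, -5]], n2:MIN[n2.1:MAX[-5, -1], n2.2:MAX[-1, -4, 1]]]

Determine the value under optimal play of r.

0

n1.1 (MAX): max(-9, 6, -1) = 6
n1.2 (MAX): max(0, -5) = 0
n1 (MIN): min(6, 0) = 0
n2.1 (MAX): max(-5, -1) = -1
n2.2 (MAX): max(-1, -4, 1) = 1
n2 (MIN): min(-1, 1) = -1
r (MAX): max(0, -1) = 0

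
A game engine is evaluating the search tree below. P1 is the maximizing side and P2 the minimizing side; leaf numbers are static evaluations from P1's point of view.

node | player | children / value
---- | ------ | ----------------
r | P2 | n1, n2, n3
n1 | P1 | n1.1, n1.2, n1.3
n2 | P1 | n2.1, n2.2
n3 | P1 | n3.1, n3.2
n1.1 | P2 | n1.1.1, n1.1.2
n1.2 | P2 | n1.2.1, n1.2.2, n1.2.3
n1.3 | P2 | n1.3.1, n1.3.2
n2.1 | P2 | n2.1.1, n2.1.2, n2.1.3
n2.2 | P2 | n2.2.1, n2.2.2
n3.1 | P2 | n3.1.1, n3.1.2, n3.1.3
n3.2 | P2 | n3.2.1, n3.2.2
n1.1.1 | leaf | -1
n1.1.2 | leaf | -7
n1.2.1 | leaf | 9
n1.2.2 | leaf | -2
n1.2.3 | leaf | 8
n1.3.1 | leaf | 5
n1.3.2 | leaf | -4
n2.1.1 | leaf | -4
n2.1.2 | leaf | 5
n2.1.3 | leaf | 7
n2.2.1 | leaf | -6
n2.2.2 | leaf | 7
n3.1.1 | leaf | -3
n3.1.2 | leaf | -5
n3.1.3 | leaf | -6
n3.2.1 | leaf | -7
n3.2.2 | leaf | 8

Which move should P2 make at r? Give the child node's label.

n3

n1.1 (P2): min(-1, -7) = -7
n1.2 (P2): min(9, -2, 8) = -2
n1.3 (P2): min(5, -4) = -4
n1 (P1): max(-7, -2, -4) = -2
n2.1 (P2): min(-4, 5, 7) = -4
n2.2 (P2): min(-6, 7) = -6
n2 (P1): max(-4, -6) = -4
n3.1 (P2): min(-3, -5, -6) = -6
n3.2 (P2): min(-7, 8) = -7
n3 (P1): max(-6, -7) = -6
r (P2): min(-2, -4, -6) = -6
P2 at r wants the lowest of {n1=-2, n2=-4, n3=-6}, so chooses n3.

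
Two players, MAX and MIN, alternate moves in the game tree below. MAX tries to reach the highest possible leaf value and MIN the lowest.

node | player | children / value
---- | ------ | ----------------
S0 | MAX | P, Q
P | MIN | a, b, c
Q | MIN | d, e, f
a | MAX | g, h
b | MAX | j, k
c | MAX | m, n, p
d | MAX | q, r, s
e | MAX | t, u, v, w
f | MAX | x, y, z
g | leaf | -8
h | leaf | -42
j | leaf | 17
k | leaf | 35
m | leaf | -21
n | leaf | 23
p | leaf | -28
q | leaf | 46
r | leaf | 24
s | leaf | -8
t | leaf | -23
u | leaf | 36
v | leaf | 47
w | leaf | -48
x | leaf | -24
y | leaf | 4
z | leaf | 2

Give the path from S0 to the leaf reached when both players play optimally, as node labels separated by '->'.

a (MAX): max(-8, -42) = -8
b (MAX): max(17, 35) = 35
c (MAX): max(-21, 23, -28) = 23
P (MIN): min(-8, 35, 23) = -8
d (MAX): max(46, 24, -8) = 46
e (MAX): max(-23, 36, 47, -48) = 47
f (MAX): max(-24, 4, 2) = 4
Q (MIN): min(46, 47, 4) = 4
S0 (MAX): max(-8, 4) = 4
At S0, MAX picks Q (highest: 4).
At Q, MIN picks f (lowest: 4).
At f, MAX picks y (highest: 4).
Terminal value 4.

S0 -> Q -> f -> y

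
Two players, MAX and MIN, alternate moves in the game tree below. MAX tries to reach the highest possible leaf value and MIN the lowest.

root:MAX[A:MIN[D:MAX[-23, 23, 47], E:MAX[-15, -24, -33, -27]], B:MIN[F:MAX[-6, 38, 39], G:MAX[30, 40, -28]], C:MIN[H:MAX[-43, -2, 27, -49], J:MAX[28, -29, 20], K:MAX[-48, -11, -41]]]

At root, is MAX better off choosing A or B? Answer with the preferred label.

D (MAX): max(-23, 23, 47) = 47
E (MAX): max(-15, -24, -33, -27) = -15
A (MIN): min(47, -15) = -15
F (MAX): max(-6, 38, 39) = 39
G (MAX): max(30, 40, -28) = 40
B (MIN): min(39, 40) = 39
MAX prefers the higher value; A=-15, B=39. B is better since 39 > -15.

B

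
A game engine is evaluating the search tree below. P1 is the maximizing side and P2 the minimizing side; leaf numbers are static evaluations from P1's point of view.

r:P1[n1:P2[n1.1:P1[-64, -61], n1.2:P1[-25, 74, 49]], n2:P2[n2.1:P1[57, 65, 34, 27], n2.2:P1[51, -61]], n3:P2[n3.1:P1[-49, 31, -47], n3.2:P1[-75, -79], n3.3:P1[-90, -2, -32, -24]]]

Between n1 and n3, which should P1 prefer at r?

n1

n1.1 (P1): max(-64, -61) = -61
n1.2 (P1): max(-25, 74, 49) = 74
n1 (P2): min(-61, 74) = -61
n3.1 (P1): max(-49, 31, -47) = 31
n3.2 (P1): max(-75, -79) = -75
n3.3 (P1): max(-90, -2, -32, -24) = -2
n3 (P2): min(31, -75, -2) = -75
P1 prefers the higher value; n1=-61, n3=-75. n1 is better since -61 > -75.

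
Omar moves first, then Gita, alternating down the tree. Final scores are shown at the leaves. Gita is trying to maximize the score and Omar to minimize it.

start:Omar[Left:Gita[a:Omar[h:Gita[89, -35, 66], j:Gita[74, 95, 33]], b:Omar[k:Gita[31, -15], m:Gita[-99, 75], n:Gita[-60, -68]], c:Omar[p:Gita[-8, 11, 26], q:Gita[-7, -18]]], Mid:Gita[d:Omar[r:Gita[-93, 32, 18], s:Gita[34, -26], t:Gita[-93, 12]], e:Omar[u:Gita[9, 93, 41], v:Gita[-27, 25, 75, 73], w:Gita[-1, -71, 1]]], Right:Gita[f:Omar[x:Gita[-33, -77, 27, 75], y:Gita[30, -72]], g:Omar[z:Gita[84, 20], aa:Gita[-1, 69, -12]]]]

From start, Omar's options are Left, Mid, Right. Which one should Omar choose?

h (Gita): max(89, -35, 66) = 89
j (Gita): max(74, 95, 33) = 95
a (Omar): min(89, 95) = 89
k (Gita): max(31, -15) = 31
m (Gita): max(-99, 75) = 75
n (Gita): max(-60, -68) = -60
b (Omar): min(31, 75, -60) = -60
p (Gita): max(-8, 11, 26) = 26
q (Gita): max(-7, -18) = -7
c (Omar): min(26, -7) = -7
Left (Gita): max(89, -60, -7) = 89
r (Gita): max(-93, 32, 18) = 32
s (Gita): max(34, -26) = 34
t (Gita): max(-93, 12) = 12
d (Omar): min(32, 34, 12) = 12
u (Gita): max(9, 93, 41) = 93
v (Gita): max(-27, 25, 75, 73) = 75
w (Gita): max(-1, -71, 1) = 1
e (Omar): min(93, 75, 1) = 1
Mid (Gita): max(12, 1) = 12
x (Gita): max(-33, -77, 27, 75) = 75
y (Gita): max(30, -72) = 30
f (Omar): min(75, 30) = 30
z (Gita): max(84, 20) = 84
aa (Gita): max(-1, 69, -12) = 69
g (Omar): min(84, 69) = 69
Right (Gita): max(30, 69) = 69
start (Omar): min(89, 12, 69) = 12
Omar at start wants the lowest of {Left=89, Mid=12, Right=69}, so chooses Mid.

Mid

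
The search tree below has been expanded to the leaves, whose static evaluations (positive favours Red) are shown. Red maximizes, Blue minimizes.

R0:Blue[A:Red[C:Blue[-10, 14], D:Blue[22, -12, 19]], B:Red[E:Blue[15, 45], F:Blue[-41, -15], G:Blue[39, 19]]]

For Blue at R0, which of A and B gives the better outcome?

C (Blue): min(-10, 14) = -10
D (Blue): min(22, -12, 19) = -12
A (Red): max(-10, -12) = -10
E (Blue): min(15, 45) = 15
F (Blue): min(-41, -15) = -41
G (Blue): min(39, 19) = 19
B (Red): max(15, -41, 19) = 19
Blue prefers the lower value; A=-10, B=19. A is better since -10 < 19.

A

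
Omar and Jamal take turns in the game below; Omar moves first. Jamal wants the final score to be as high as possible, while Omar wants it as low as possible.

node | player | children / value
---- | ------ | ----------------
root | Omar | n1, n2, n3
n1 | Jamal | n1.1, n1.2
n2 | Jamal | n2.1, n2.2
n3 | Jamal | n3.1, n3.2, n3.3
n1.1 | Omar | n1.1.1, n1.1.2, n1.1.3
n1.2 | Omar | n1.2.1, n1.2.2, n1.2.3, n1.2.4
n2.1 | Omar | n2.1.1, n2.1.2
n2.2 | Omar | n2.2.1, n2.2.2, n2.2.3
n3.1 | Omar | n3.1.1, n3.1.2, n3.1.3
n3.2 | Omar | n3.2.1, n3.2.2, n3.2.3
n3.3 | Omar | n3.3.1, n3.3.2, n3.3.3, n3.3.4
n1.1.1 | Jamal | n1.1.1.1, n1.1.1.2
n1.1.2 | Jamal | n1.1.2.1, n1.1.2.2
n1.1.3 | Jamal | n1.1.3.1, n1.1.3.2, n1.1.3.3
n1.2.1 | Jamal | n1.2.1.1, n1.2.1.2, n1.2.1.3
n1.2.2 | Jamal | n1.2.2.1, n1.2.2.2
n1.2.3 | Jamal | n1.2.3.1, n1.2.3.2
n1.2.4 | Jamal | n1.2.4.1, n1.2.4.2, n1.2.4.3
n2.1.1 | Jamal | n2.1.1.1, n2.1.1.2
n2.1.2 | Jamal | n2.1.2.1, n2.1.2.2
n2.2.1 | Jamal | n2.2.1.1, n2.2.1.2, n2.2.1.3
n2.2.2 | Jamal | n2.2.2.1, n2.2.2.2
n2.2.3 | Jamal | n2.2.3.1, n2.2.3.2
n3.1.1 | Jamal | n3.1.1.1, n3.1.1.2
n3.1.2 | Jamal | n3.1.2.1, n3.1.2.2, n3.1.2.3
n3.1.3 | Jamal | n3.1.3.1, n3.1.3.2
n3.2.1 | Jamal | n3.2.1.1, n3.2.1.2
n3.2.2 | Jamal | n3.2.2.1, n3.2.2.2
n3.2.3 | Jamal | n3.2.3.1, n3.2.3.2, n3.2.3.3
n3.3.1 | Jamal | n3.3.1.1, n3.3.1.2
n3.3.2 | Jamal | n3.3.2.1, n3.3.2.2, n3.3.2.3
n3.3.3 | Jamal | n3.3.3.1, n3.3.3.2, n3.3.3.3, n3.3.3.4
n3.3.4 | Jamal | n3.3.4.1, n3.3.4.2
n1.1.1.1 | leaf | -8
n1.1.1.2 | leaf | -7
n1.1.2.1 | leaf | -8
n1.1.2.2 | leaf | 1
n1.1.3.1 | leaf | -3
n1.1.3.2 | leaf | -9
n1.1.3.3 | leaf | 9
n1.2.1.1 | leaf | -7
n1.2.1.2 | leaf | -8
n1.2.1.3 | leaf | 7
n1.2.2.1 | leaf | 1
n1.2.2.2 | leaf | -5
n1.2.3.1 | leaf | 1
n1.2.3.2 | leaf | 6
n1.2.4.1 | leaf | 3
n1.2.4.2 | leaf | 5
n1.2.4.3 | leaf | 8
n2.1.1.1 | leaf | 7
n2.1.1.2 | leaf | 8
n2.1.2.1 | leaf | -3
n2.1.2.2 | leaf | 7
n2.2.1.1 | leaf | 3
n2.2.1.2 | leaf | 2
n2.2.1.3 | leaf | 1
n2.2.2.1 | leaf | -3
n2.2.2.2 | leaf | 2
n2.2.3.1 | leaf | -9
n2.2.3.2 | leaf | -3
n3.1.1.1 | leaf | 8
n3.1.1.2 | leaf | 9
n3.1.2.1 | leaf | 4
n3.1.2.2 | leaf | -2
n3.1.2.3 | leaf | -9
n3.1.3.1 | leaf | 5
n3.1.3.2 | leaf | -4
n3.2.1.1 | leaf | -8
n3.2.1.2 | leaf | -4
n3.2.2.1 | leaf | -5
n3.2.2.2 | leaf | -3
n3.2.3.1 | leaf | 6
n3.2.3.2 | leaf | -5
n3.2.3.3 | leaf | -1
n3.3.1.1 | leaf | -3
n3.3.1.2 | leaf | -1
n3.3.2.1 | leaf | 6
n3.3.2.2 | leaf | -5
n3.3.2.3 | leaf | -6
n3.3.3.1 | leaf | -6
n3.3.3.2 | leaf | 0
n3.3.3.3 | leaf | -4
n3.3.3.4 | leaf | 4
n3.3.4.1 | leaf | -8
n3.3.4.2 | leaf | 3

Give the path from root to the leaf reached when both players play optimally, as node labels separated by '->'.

n1.1.1 (Jamal): max(-8, -7) = -7
n1.1.2 (Jamal): max(-8, 1) = 1
n1.1.3 (Jamal): max(-3, -9, 9) = 9
n1.1 (Omar): min(-7, 1, 9) = -7
n1.2.1 (Jamal): max(-7, -8, 7) = 7
n1.2.2 (Jamal): max(1, -5) = 1
n1.2.3 (Jamal): max(1, 6) = 6
n1.2.4 (Jamal): max(3, 5, 8) = 8
n1.2 (Omar): min(7, 1, 6, 8) = 1
n1 (Jamal): max(-7, 1) = 1
n2.1.1 (Jamal): max(7, 8) = 8
n2.1.2 (Jamal): max(-3, 7) = 7
n2.1 (Omar): min(8, 7) = 7
n2.2.1 (Jamal): max(3, 2, 1) = 3
n2.2.2 (Jamal): max(-3, 2) = 2
n2.2.3 (Jamal): max(-9, -3) = -3
n2.2 (Omar): min(3, 2, -3) = -3
n2 (Jamal): max(7, -3) = 7
n3.1.1 (Jamal): max(8, 9) = 9
n3.1.2 (Jamal): max(4, -2, -9) = 4
n3.1.3 (Jamal): max(5, -4) = 5
n3.1 (Omar): min(9, 4, 5) = 4
n3.2.1 (Jamal): max(-8, -4) = -4
n3.2.2 (Jamal): max(-5, -3) = -3
n3.2.3 (Jamal): max(6, -5, -1) = 6
n3.2 (Omar): min(-4, -3, 6) = -4
n3.3.1 (Jamal): max(-3, -1) = -1
n3.3.2 (Jamal): max(6, -5, -6) = 6
n3.3.3 (Jamal): max(-6, 0, -4, 4) = 4
n3.3.4 (Jamal): max(-8, 3) = 3
n3.3 (Omar): min(-1, 6, 4, 3) = -1
n3 (Jamal): max(4, -4, -1) = 4
root (Omar): min(1, 7, 4) = 1
At root, Omar picks n1 (lowest: 1).
At n1, Jamal picks n1.2 (highest: 1).
At n1.2, Omar picks n1.2.2 (lowest: 1).
At n1.2.2, Jamal picks n1.2.2.1 (highest: 1).
Terminal value 1.

root -> n1 -> n1.2 -> n1.2.2 -> n1.2.2.1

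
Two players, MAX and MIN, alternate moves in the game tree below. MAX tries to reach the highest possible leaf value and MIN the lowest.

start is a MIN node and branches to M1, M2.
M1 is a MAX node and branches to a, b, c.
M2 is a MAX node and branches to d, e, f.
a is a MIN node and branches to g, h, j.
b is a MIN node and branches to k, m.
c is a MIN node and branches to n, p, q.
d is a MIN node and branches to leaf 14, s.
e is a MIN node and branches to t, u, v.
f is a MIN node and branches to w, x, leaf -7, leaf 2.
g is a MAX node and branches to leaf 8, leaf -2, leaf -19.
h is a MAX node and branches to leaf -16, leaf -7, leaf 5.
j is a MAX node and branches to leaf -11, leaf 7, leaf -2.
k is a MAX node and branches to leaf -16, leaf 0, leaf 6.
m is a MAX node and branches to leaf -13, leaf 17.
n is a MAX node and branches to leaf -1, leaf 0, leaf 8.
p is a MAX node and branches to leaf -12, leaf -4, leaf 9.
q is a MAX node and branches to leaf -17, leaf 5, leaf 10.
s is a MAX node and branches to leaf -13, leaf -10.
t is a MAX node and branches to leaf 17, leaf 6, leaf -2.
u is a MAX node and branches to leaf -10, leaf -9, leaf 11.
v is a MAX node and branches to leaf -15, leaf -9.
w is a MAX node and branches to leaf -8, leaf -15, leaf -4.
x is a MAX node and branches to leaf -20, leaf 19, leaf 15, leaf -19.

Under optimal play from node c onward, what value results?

n (MAX): max(-1, 0, 8) = 8
p (MAX): max(-12, -4, 9) = 9
q (MAX): max(-17, 5, 10) = 10
c (MIN): min(8, 9, 10) = 8

8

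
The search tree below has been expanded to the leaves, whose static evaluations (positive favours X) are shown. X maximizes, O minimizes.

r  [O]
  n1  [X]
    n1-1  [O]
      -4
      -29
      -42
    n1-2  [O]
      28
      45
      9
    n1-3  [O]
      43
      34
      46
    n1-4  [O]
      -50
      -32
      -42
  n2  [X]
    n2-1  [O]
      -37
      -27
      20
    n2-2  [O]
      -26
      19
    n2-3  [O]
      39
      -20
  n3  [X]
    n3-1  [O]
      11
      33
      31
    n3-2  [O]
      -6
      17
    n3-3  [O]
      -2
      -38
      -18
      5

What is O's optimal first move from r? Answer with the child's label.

n2

n1-1 (O): min(-4, -29, -42) = -42
n1-2 (O): min(28, 45, 9) = 9
n1-3 (O): min(43, 34, 46) = 34
n1-4 (O): min(-50, -32, -42) = -50
n1 (X): max(-42, 9, 34, -50) = 34
n2-1 (O): min(-37, -27, 20) = -37
n2-2 (O): min(-26, 19) = -26
n2-3 (O): min(39, -20) = -20
n2 (X): max(-37, -26, -20) = -20
n3-1 (O): min(11, 33, 31) = 11
n3-2 (O): min(-6, 17) = -6
n3-3 (O): min(-2, -38, -18, 5) = -38
n3 (X): max(11, -6, -38) = 11
r (O): min(34, -20, 11) = -20
O at r wants the lowest of {n1=34, n2=-20, n3=11}, so chooses n2.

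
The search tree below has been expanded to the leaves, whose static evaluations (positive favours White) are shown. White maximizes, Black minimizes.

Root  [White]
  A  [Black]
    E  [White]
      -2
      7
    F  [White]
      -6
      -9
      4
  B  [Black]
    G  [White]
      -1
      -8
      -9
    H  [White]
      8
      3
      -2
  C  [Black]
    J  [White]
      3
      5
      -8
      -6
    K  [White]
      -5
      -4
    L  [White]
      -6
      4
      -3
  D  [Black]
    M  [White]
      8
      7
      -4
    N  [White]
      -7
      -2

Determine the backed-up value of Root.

4

E (White): max(-2, 7) = 7
F (White): max(-6, -9, 4) = 4
A (Black): min(7, 4) = 4
G (White): max(-1, -8, -9) = -1
H (White): max(8, 3, -2) = 8
B (Black): min(-1, 8) = -1
J (White): max(3, 5, -8, -6) = 5
K (White): max(-5, -4) = -4
L (White): max(-6, 4, -3) = 4
C (Black): min(5, -4, 4) = -4
M (White): max(8, 7, -4) = 8
N (White): max(-7, -2) = -2
D (Black): min(8, -2) = -2
Root (White): max(4, -1, -4, -2) = 4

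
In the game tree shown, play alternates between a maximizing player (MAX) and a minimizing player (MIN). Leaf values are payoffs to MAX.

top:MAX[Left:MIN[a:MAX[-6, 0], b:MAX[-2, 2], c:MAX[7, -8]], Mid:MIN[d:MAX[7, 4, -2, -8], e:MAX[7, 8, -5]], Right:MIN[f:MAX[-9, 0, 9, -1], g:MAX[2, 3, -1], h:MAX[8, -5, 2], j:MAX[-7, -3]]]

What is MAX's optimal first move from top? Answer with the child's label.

Mid

a (MAX): max(-6, 0) = 0
b (MAX): max(-2, 2) = 2
c (MAX): max(7, -8) = 7
Left (MIN): min(0, 2, 7) = 0
d (MAX): max(7, 4, -2, -8) = 7
e (MAX): max(7, 8, -5) = 8
Mid (MIN): min(7, 8) = 7
f (MAX): max(-9, 0, 9, -1) = 9
g (MAX): max(2, 3, -1) = 3
h (MAX): max(8, -5, 2) = 8
j (MAX): max(-7, -3) = -3
Right (MIN): min(9, 3, 8, -3) = -3
top (MAX): max(0, 7, -3) = 7
MAX at top wants the highest of {Left=0, Mid=7, Right=-3}, so chooses Mid.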